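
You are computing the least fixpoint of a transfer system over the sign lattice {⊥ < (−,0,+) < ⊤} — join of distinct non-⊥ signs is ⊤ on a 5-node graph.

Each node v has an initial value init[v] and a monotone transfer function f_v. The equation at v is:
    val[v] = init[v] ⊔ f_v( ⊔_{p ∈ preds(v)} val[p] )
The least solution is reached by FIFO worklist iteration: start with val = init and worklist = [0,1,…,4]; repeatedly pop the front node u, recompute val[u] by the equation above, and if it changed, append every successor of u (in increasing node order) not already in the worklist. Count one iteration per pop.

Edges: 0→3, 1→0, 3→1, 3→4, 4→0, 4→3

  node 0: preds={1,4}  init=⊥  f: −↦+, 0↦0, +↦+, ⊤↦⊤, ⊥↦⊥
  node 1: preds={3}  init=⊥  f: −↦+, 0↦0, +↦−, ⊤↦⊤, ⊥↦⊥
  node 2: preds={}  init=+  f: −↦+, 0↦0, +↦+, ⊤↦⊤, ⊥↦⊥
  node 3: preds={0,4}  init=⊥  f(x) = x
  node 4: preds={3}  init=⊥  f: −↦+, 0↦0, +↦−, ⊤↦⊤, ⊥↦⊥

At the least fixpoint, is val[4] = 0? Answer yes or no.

Worklist (5 pops):
  #1 pop 0: in=⊥ → ⊥ (no change)
  #2 pop 1: in=⊥ → ⊥ (no change)
  #3 pop 2: in=⊥ → + (no change)
  #4 pop 3: in=⊥ → ⊥ (no change)
  #5 pop 4: in=⊥ → ⊥ (no change)

Fixpoint:
  val[0] = ⊥
  val[1] = ⊥
  val[2] = +
  val[3] = ⊥
  val[4] = ⊥

no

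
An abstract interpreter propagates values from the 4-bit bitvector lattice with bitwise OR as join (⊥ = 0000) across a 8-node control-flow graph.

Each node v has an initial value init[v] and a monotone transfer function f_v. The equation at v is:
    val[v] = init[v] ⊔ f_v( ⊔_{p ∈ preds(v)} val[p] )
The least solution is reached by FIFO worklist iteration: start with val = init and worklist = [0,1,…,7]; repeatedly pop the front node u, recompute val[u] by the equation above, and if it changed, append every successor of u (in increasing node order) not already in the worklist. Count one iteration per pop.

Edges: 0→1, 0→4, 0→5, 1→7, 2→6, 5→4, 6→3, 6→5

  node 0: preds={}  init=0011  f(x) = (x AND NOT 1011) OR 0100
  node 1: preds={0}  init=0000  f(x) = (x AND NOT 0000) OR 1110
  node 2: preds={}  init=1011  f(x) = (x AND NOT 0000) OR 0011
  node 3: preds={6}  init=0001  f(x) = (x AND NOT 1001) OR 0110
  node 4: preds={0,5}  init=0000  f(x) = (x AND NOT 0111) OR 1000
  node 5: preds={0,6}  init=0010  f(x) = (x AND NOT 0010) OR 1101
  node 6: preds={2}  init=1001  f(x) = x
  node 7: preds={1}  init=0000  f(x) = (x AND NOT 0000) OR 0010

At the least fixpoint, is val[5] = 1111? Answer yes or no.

Trace (11 dequeues):
  [1] u=0 | in 0000 | out 0111 | prev 0011 | push {}
  [2] u=1 | in 0111 | out 1111 | prev 0000 | push {}
  [3] u=2 | in 0000 | out 1011 | ==
  [4] u=3 | in 1001 | out 0111 | prev 0001 | push {}
  [5] u=4 | in 0111 | out 1000 | prev 0000 | push {}
  [6] u=5 | in 1111 | out 1111 | prev 0010 | push {4}
  [7] u=6 | in 1011 | out 1011 | prev 1001 | push {3,5}
  [8] u=7 | in 1111 | out 1111 | prev 0000 | push {}
  [9] u=4 | in 1111 | out 1000 | ==
  [10] u=3 | in 1011 | out 0111 | ==
  [11] u=5 | in 1111 | out 1111 | ==

Converged values:
  [0] 0111
  [1] 1111
  [2] 1011
  [3] 0111
  [4] 1000
  [5] 1111
  [6] 1011
  [7] 1111

yes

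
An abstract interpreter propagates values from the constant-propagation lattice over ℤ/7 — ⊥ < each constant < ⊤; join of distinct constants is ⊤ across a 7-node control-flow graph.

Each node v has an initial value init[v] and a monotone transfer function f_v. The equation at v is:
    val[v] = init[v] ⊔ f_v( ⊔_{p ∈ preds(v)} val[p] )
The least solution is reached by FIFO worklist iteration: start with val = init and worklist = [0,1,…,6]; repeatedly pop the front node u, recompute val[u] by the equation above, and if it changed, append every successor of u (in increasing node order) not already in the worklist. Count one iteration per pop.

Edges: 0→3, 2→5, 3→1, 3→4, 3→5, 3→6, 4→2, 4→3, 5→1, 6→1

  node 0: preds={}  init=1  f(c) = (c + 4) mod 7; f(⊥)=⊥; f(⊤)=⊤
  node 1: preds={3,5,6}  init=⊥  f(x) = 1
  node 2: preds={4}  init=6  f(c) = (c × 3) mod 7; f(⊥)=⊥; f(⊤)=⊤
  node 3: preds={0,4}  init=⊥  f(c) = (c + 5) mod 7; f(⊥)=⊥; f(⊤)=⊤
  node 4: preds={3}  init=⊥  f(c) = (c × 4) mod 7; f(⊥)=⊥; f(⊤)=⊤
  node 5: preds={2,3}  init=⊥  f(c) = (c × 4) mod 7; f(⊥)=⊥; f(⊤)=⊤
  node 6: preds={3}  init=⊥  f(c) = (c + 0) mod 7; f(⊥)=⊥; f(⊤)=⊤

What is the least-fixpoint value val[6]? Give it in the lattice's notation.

Worklist (17 pops):
  #1 pop 0: in=⊥ → 1 (no change)
  #2 pop 1: in=⊥ → 1 (was ⊥); enqueue []
  #3 pop 2: in=⊥ → 6 (no change)
  #4 pop 3: in=1 → 6 (was ⊥); enqueue [1]
  #5 pop 4: in=6 → 3 (was ⊥); enqueue [2,3]
  #6 pop 5: in=6 → 3 (was ⊥); enqueue []
  #7 pop 6: in=6 → 6 (was ⊥); enqueue []
  #8 pop 1: in=⊤ → 1 (no change)
  #9 pop 2: in=3 → ⊤ (was 6); enqueue [5]
  #10 pop 3: in=⊤ → ⊤ (was 6); enqueue [1,4,6]
  #11 pop 5: in=⊤ → ⊤ (was 3); enqueue []
  #12 pop 1: in=⊤ → 1 (no change)
  #13 pop 4: in=⊤ → ⊤ (was 3); enqueue [2,3]
  #14 pop 6: in=⊤ → ⊤ (was 6); enqueue [1]
  #15 pop 2: in=⊤ → ⊤ (no change)
  #16 pop 3: in=⊤ → ⊤ (no change)
  #17 pop 1: in=⊤ → 1 (no change)

Fixpoint:
  val[0] = 1
  val[1] = 1
  val[2] = ⊤
  val[3] = ⊤
  val[4] = ⊤
  val[5] = ⊤
  val[6] = ⊤

⊤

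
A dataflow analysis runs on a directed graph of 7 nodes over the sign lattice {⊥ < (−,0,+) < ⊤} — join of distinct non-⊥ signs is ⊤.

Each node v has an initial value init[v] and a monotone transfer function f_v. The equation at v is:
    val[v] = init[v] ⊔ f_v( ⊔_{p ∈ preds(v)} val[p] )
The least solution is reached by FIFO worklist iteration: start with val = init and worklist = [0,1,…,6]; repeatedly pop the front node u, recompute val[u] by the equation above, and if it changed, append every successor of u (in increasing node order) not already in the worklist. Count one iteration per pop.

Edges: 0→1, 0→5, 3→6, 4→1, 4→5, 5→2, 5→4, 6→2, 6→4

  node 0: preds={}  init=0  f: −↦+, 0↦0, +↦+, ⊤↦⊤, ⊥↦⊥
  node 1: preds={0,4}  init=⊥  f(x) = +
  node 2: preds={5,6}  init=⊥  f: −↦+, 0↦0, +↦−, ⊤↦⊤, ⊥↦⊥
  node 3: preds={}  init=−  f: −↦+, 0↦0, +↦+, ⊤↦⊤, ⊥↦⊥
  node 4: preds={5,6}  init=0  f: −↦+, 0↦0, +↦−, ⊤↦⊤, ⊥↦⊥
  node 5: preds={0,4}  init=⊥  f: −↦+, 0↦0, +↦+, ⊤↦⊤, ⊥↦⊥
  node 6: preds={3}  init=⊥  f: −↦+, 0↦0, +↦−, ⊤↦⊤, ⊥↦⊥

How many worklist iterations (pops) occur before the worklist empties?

Trace (13 dequeues):
  [1] u=0 | in ⊥ | out 0 | ==
  [2] u=1 | in 0 | out + | prev ⊥ | push {}
  [3] u=2 | in ⊥ | out ⊥ | ==
  [4] u=3 | in ⊥ | out − | ==
  [5] u=4 | in ⊥ | out 0 | ==
  [6] u=5 | in 0 | out 0 | prev ⊥ | push {2,4}
  [7] u=6 | in − | out + | prev ⊥ | push {}
  [8] u=2 | in ⊤ | out ⊤ | prev ⊥ | push {}
  [9] u=4 | in ⊤ | out ⊤ | prev 0 | push {1,5}
  [10] u=1 | in ⊤ | out + | ==
  [11] u=5 | in ⊤ | out ⊤ | prev 0 | push {2,4}
  [12] u=2 | in ⊤ | out ⊤ | ==
  [13] u=4 | in ⊤ | out ⊤ | ==

Converged values:
  [0] 0
  [1] +
  [2] ⊤
  [3] −
  [4] ⊤
  [5] ⊤
  [6] +

13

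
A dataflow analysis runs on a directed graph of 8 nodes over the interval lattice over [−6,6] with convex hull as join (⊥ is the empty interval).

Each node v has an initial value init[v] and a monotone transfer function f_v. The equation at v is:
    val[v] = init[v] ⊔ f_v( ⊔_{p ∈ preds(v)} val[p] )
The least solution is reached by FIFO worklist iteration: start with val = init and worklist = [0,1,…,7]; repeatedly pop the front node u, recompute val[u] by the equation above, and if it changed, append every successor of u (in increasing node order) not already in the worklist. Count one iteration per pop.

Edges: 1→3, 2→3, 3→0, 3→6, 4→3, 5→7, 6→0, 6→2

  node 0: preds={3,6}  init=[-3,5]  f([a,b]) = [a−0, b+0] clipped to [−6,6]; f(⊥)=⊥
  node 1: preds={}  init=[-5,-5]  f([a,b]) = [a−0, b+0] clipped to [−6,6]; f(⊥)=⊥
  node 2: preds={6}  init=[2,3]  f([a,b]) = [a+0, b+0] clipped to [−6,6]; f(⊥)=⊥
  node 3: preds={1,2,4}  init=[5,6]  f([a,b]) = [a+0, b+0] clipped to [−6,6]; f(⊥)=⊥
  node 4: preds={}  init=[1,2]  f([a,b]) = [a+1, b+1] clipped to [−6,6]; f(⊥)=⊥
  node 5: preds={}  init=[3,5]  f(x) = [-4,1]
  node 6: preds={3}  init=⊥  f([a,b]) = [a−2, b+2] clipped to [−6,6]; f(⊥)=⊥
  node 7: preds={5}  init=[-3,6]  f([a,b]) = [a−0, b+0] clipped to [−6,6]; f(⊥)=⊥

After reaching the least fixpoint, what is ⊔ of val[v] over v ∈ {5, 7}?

Iteration log — 13 steps:
  step 1. node 0  ⊔preds=[5,6]  new=[-3,6]  old=[-3,5]  +wl: 
  step 2. node 1  ⊔preds=⊥  new=[-5,-5]  stable
  step 3. node 2  ⊔preds=⊥  new=[2,3]  stable
  step 4. node 3  ⊔preds=[-5,3]  new=[-5,6]  old=[5,6]  +wl: 0
  step 5. node 4  ⊔preds=⊥  new=[1,2]  stable
  step 6. node 5  ⊔preds=⊥  new=[-4,5]  old=[3,5]  +wl: 
  step 7. node 6  ⊔preds=[-5,6]  new=[-6,6]  old=⊥  +wl: 2
  step 8. node 7  ⊔preds=[-4,5]  new=[-4,6]  old=[-3,6]  +wl: 
  step 9. node 0  ⊔preds=[-6,6]  new=[-6,6]  old=[-3,6]  +wl: 
  step 10. node 2  ⊔preds=[-6,6]  new=[-6,6]  old=[2,3]  +wl: 3
  step 11. node 3  ⊔preds=[-6,6]  new=[-6,6]  old=[-5,6]  +wl: 0,6
  step 12. node 0  ⊔preds=[-6,6]  new=[-6,6]  stable
  step 13. node 6  ⊔preds=[-6,6]  new=[-6,6]  stable

Least fixpoint reached:
  node 0: [-6,6]
  node 1: [-5,-5]
  node 2: [-6,6]
  node 3: [-6,6]
  node 4: [1,2]
  node 5: [-4,5]
  node 6: [-6,6]
  node 7: [-4,6]

[-4,6]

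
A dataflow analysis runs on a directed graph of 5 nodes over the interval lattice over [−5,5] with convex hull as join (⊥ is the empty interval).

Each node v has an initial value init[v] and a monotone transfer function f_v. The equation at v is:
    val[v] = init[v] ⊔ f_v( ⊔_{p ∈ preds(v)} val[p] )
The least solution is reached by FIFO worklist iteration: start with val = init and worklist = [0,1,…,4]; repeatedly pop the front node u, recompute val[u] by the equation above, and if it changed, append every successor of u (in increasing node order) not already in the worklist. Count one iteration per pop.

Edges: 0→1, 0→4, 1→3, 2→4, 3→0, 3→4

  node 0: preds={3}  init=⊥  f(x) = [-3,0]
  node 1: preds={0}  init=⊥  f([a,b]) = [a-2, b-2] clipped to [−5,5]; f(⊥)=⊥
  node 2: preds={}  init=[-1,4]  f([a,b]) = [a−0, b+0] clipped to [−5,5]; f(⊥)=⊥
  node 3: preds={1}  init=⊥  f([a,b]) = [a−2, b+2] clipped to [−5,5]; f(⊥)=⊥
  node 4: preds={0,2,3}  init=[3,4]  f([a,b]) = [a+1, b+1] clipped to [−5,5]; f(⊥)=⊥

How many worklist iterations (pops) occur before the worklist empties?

6

Worklist (6 pops):
  #1 pop 0: in=⊥ → [-3,0] (was ⊥); enqueue []
  #2 pop 1: in=[-3,0] → [-5,-2] (was ⊥); enqueue []
  #3 pop 2: in=⊥ → [-1,4] (no change)
  #4 pop 3: in=[-5,-2] → [-5,0] (was ⊥); enqueue [0]
  #5 pop 4: in=[-5,4] → [-4,5] (was [3,4]); enqueue []
  #6 pop 0: in=[-5,0] → [-3,0] (no change)

Fixpoint:
  val[0] = [-3,0]
  val[1] = [-5,-2]
  val[2] = [-1,4]
  val[3] = [-5,0]
  val[4] = [-4,5]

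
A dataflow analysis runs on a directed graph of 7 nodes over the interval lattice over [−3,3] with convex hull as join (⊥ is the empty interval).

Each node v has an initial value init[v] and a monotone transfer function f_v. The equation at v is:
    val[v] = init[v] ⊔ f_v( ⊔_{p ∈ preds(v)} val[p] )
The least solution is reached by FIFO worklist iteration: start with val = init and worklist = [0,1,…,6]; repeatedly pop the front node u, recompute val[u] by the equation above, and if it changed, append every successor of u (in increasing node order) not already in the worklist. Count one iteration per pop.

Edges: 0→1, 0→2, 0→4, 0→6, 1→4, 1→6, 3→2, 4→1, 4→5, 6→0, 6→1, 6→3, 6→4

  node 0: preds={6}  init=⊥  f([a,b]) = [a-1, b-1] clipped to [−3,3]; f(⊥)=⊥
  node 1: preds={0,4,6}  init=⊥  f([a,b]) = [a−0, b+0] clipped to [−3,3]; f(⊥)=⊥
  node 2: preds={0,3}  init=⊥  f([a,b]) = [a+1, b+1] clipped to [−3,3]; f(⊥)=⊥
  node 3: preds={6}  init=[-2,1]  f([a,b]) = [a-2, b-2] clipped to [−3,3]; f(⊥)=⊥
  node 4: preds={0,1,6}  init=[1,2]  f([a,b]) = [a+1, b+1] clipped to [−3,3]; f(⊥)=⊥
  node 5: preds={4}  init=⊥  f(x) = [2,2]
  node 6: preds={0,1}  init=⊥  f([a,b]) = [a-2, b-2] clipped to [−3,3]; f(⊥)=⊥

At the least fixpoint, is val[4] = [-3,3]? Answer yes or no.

Worklist (22 pops):
  #1 pop 0: in=⊥ → ⊥ (no change)
  #2 pop 1: in=[1,2] → [1,2] (was ⊥); enqueue []
  #3 pop 2: in=[-2,1] → [-1,2] (was ⊥); enqueue []
  #4 pop 3: in=⊥ → [-2,1] (no change)
  #5 pop 4: in=[1,2] → [1,3] (was [1,2]); enqueue [1]
  #6 pop 5: in=[1,3] → [2,2] (was ⊥); enqueue []
  #7 pop 6: in=[1,2] → [-1,0] (was ⊥); enqueue [0,3,4]
  #8 pop 1: in=[-1,3] → [-1,3] (was [1,2]); enqueue [6]
  #9 pop 0: in=[-1,0] → [-2,-1] (was ⊥); enqueue [1,2]
  #10 pop 3: in=[-1,0] → [-3,1] (was [-2,1]); enqueue []
  #11 pop 4: in=[-2,3] → [-1,3] (was [1,3]); enqueue [5]
  #12 pop 6: in=[-2,3] → [-3,1] (was [-1,0]); enqueue [0,3,4]
  #13 pop 1: in=[-3,3] → [-3,3] (was [-1,3]); enqueue [6]
  #14 pop 2: in=[-3,1] → [-2,2] (was [-1,2]); enqueue []
  #15 pop 5: in=[-1,3] → [2,2] (no change)
  #16 pop 0: in=[-3,1] → [-3,0] (was [-2,-1]); enqueue [1,2]
  #17 pop 3: in=[-3,1] → [-3,1] (no change)
  #18 pop 4: in=[-3,3] → [-2,3] (was [-1,3]); enqueue [5]
  #19 pop 6: in=[-3,3] → [-3,1] (no change)
  #20 pop 1: in=[-3,3] → [-3,3] (no change)
  #21 pop 2: in=[-3,1] → [-2,2] (no change)
  #22 pop 5: in=[-2,3] → [2,2] (no change)

Fixpoint:
  val[0] = [-3,0]
  val[1] = [-3,3]
  val[2] = [-2,2]
  val[3] = [-3,1]
  val[4] = [-2,3]
  val[5] = [2,2]
  val[6] = [-3,1]

no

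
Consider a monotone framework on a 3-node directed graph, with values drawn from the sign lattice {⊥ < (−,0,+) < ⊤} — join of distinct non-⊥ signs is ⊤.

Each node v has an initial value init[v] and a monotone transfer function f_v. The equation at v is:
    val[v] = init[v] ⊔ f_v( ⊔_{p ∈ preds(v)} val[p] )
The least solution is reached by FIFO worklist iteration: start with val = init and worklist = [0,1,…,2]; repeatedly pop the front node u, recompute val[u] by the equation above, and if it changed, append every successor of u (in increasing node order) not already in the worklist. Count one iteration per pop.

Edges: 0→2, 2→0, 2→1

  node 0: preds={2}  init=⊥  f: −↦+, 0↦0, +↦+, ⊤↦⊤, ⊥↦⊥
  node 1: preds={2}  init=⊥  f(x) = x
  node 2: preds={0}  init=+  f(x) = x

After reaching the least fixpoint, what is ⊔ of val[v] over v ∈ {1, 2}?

Worklist (3 pops):
  #1 pop 0: in=+ → + (was ⊥); enqueue []
  #2 pop 1: in=+ → + (was ⊥); enqueue []
  #3 pop 2: in=+ → + (no change)

Fixpoint:
  val[0] = +
  val[1] = +
  val[2] = +

+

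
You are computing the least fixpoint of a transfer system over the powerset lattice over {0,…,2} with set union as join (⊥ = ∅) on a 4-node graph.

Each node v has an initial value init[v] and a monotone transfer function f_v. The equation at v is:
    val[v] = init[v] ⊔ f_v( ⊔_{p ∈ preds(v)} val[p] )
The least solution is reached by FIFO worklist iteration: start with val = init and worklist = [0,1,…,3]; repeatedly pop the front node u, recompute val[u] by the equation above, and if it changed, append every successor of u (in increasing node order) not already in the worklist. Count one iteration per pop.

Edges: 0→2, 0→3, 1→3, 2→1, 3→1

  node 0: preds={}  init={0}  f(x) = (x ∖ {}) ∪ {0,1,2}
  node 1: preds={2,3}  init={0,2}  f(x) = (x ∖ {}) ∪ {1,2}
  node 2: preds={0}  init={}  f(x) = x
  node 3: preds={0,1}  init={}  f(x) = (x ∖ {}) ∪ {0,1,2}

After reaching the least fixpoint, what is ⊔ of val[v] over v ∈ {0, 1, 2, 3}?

Iteration log — 5 steps:
  step 1. node 0  ⊔preds={}  new={0,1,2}  old={0}  +wl: 
  step 2. node 1  ⊔preds={}  new={0,1,2}  old={0,2}  +wl: 
  step 3. node 2  ⊔preds={0,1,2}  new={0,1,2}  old={}  +wl: 1
  step 4. node 3  ⊔preds={0,1,2}  new={0,1,2}  old={}  +wl: 
  step 5. node 1  ⊔preds={0,1,2}  new={0,1,2}  stable

Least fixpoint reached:
  node 0: {0,1,2}
  node 1: {0,1,2}
  node 2: {0,1,2}
  node 3: {0,1,2}

{0,1,2}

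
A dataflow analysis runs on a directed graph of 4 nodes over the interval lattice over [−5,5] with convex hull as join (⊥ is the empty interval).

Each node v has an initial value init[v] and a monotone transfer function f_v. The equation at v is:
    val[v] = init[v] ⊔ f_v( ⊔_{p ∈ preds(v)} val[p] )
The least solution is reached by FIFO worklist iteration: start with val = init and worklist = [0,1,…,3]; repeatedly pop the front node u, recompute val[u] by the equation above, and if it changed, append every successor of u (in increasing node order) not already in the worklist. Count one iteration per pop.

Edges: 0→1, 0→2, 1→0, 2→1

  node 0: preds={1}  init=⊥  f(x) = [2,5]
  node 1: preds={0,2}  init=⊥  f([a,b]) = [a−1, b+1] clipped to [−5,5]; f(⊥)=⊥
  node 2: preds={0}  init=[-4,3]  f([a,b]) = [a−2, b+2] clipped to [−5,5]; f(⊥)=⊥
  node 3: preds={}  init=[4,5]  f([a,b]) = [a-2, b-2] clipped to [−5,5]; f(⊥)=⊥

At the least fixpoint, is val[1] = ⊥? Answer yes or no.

Worklist (6 pops):
  #1 pop 0: in=⊥ → [2,5] (was ⊥); enqueue []
  #2 pop 1: in=[-4,5] → [-5,5] (was ⊥); enqueue [0]
  #3 pop 2: in=[2,5] → [-4,5] (was [-4,3]); enqueue [1]
  #4 pop 3: in=⊥ → [4,5] (no change)
  #5 pop 0: in=[-5,5] → [2,5] (no change)
  #6 pop 1: in=[-4,5] → [-5,5] (no change)

Fixpoint:
  val[0] = [2,5]
  val[1] = [-5,5]
  val[2] = [-4,5]
  val[3] = [4,5]

no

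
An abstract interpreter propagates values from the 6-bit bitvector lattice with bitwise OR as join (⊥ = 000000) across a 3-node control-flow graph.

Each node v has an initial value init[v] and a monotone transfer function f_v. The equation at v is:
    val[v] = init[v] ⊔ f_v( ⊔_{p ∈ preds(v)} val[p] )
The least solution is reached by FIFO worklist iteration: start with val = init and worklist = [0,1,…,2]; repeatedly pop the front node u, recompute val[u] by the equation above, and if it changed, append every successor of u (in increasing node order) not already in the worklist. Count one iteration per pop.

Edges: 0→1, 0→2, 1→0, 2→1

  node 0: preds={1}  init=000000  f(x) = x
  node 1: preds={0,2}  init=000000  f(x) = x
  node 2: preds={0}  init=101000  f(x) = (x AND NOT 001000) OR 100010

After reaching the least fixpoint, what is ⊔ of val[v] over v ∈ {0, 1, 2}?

101010

Trace (9 dequeues):
  [1] u=0 | in 000000 | out 000000 | ==
  [2] u=1 | in 101000 | out 101000 | prev 000000 | push {0}
  [3] u=2 | in 000000 | out 101010 | prev 101000 | push {1}
  [4] u=0 | in 101000 | out 101000 | prev 000000 | push {2}
  [5] u=1 | in 101010 | out 101010 | prev 101000 | push {0}
  [6] u=2 | in 101000 | out 101010 | ==
  [7] u=0 | in 101010 | out 101010 | prev 101000 | push {1,2}
  [8] u=1 | in 101010 | out 101010 | ==
  [9] u=2 | in 101010 | out 101010 | ==

Converged values:
  [0] 101010
  [1] 101010
  [2] 101010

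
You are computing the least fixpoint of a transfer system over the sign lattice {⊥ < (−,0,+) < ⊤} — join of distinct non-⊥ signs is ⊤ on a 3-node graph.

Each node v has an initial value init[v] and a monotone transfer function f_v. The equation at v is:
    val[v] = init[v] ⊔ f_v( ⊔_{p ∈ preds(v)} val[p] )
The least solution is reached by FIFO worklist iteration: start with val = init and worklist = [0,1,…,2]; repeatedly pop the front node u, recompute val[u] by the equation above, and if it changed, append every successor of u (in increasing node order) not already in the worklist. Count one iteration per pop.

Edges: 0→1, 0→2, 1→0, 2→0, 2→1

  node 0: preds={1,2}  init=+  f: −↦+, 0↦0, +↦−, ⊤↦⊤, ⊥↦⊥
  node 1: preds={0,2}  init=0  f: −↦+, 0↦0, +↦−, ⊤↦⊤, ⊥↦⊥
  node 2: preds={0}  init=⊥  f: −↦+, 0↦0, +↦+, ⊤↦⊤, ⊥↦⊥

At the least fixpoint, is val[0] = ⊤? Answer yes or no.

yes

Iteration log — 5 steps:
  step 1. node 0  ⊔preds=0  new=⊤  old=+  +wl: 
  step 2. node 1  ⊔preds=⊤  new=⊤  old=0  +wl: 0
  step 3. node 2  ⊔preds=⊤  new=⊤  old=⊥  +wl: 1
  step 4. node 0  ⊔preds=⊤  new=⊤  stable
  step 5. node 1  ⊔preds=⊤  new=⊤  stable

Least fixpoint reached:
  node 0: ⊤
  node 1: ⊤
  node 2: ⊤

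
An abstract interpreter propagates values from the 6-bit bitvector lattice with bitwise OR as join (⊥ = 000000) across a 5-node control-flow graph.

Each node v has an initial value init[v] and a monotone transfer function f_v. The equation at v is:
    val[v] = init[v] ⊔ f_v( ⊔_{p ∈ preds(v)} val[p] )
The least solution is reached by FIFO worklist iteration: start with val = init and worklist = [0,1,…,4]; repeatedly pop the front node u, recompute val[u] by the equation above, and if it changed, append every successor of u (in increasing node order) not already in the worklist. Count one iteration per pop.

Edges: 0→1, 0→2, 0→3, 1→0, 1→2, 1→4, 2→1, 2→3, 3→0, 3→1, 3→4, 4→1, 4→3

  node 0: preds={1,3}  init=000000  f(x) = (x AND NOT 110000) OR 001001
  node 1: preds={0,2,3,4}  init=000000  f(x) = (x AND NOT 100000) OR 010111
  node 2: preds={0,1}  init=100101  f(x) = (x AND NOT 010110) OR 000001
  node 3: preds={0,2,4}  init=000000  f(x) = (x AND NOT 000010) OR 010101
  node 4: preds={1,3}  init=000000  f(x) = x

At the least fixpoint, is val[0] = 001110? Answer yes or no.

no

Trace (9 dequeues):
  [1] u=0 | in 000000 | out 001001 | prev 000000 | push {}
  [2] u=1 | in 101101 | out 011111 | prev 000000 | push {0}
  [3] u=2 | in 011111 | out 101101 | prev 100101 | push {1}
  [4] u=3 | in 101101 | out 111101 | prev 000000 | push {}
  [5] u=4 | in 111111 | out 111111 | prev 000000 | push {3}
  [6] u=0 | in 111111 | out 001111 | prev 001001 | push {2}
  [7] u=1 | in 111111 | out 011111 | ==
  [8] u=3 | in 111111 | out 111101 | ==
  [9] u=2 | in 011111 | out 101101 | ==

Converged values:
  [0] 001111
  [1] 011111
  [2] 101101
  [3] 111101
  [4] 111111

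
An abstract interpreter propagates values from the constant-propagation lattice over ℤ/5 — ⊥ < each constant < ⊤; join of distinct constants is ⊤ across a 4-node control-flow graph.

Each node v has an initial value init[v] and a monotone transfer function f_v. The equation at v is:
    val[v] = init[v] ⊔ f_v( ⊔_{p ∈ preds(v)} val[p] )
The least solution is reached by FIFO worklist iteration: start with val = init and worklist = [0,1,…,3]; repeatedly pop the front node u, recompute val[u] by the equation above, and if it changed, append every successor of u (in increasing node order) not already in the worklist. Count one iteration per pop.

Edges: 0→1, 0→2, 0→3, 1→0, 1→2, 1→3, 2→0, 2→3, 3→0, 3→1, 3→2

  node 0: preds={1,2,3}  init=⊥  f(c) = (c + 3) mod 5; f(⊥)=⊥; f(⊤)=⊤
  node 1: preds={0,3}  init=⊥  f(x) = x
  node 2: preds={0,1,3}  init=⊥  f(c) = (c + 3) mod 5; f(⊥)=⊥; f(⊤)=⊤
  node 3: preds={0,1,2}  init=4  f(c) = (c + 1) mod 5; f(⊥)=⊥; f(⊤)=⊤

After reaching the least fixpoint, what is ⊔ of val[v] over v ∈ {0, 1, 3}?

⊤

Worklist (8 pops):
  #1 pop 0: in=4 → 2 (was ⊥); enqueue []
  #2 pop 1: in=⊤ → ⊤ (was ⊥); enqueue [0]
  #3 pop 2: in=⊤ → ⊤ (was ⊥); enqueue []
  #4 pop 3: in=⊤ → ⊤ (was 4); enqueue [1,2]
  #5 pop 0: in=⊤ → ⊤ (was 2); enqueue [3]
  #6 pop 1: in=⊤ → ⊤ (no change)
  #7 pop 2: in=⊤ → ⊤ (no change)
  #8 pop 3: in=⊤ → ⊤ (no change)

Fixpoint:
  val[0] = ⊤
  val[1] = ⊤
  val[2] = ⊤
  val[3] = ⊤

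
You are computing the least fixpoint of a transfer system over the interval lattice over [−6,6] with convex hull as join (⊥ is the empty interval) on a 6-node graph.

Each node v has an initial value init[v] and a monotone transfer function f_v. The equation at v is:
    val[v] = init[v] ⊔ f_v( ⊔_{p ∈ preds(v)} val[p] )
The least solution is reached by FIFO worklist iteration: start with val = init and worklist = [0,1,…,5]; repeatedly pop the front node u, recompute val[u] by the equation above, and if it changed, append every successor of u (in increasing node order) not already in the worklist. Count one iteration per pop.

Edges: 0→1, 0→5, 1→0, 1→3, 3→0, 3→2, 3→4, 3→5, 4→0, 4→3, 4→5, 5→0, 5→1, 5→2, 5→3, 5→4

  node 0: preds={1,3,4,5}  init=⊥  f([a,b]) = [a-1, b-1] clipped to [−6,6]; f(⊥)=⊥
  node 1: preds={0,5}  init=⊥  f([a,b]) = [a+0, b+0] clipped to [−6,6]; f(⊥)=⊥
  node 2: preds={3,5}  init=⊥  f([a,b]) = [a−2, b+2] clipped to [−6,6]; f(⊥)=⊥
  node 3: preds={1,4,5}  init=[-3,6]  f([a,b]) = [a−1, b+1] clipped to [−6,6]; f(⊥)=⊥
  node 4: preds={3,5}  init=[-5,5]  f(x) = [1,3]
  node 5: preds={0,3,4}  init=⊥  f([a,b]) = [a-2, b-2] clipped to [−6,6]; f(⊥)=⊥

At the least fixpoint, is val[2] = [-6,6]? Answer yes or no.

Trace (11 dequeues):
  [1] u=0 | in [-5,6] | out [-6,5] | prev ⊥ | push {}
  [2] u=1 | in [-6,5] | out [-6,5] | prev ⊥ | push {0}
  [3] u=2 | in [-3,6] | out [-5,6] | prev ⊥ | push {}
  [4] u=3 | in [-6,5] | out [-6,6] | prev [-3,6] | push {2}
  [5] u=4 | in [-6,6] | out [-5,5] | ==
  [6] u=5 | in [-6,6] | out [-6,4] | prev ⊥ | push {1,3,4}
  [7] u=0 | in [-6,6] | out [-6,5] | ==
  [8] u=2 | in [-6,6] | out [-6,6] | prev [-5,6] | push {}
  [9] u=1 | in [-6,5] | out [-6,5] | ==
  [10] u=3 | in [-6,5] | out [-6,6] | ==
  [11] u=4 | in [-6,6] | out [-5,5] | ==

Converged values:
  [0] [-6,5]
  [1] [-6,5]
  [2] [-6,6]
  [3] [-6,6]
  [4] [-5,5]
  [5] [-6,4]

yes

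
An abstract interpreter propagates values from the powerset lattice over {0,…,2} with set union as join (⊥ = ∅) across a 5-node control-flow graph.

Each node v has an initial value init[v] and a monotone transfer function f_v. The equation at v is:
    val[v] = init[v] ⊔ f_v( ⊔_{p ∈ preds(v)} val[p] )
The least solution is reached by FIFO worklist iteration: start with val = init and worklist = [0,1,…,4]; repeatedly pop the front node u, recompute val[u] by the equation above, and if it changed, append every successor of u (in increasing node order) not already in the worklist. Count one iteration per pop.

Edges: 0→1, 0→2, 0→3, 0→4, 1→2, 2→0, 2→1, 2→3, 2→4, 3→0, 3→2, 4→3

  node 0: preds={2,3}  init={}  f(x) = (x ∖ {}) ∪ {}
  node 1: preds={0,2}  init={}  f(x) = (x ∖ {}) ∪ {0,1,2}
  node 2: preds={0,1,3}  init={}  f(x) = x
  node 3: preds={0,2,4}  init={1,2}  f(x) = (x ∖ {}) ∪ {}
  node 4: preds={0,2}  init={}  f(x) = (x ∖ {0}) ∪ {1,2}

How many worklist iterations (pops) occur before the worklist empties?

10

Worklist (10 pops):
  #1 pop 0: in={1,2} → {1,2} (was {}); enqueue []
  #2 pop 1: in={1,2} → {0,1,2} (was {}); enqueue []
  #3 pop 2: in={0,1,2} → {0,1,2} (was {}); enqueue [0,1]
  #4 pop 3: in={0,1,2} → {0,1,2} (was {1,2}); enqueue [2]
  #5 pop 4: in={0,1,2} → {1,2} (was {}); enqueue [3]
  #6 pop 0: in={0,1,2} → {0,1,2} (was {1,2}); enqueue [4]
  #7 pop 1: in={0,1,2} → {0,1,2} (no change)
  #8 pop 2: in={0,1,2} → {0,1,2} (no change)
  #9 pop 3: in={0,1,2} → {0,1,2} (no change)
  #10 pop 4: in={0,1,2} → {1,2} (no change)

Fixpoint:
  val[0] = {0,1,2}
  val[1] = {0,1,2}
  val[2] = {0,1,2}
  val[3] = {0,1,2}
  val[4] = {1,2}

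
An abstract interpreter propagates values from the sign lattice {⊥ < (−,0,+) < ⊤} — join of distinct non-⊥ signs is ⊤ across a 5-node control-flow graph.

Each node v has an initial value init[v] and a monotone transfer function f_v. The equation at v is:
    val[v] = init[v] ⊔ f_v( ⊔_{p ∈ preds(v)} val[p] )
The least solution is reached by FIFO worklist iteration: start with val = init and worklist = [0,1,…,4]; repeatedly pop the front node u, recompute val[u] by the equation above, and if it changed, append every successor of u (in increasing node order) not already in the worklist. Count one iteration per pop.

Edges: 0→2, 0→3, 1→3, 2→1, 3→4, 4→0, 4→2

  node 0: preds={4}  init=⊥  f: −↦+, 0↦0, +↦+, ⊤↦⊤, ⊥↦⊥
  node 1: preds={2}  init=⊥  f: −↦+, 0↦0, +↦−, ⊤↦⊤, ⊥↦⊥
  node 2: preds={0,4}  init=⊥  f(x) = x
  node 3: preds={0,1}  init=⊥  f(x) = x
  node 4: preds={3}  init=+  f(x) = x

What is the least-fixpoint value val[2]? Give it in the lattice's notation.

⊤

Worklist (13 pops):
  #1 pop 0: in=+ → + (was ⊥); enqueue []
  #2 pop 1: in=⊥ → ⊥ (no change)
  #3 pop 2: in=+ → + (was ⊥); enqueue [1]
  #4 pop 3: in=+ → + (was ⊥); enqueue []
  #5 pop 4: in=+ → + (no change)
  #6 pop 1: in=+ → − (was ⊥); enqueue [3]
  #7 pop 3: in=⊤ → ⊤ (was +); enqueue [4]
  #8 pop 4: in=⊤ → ⊤ (was +); enqueue [0,2]
  #9 pop 0: in=⊤ → ⊤ (was +); enqueue [3]
  #10 pop 2: in=⊤ → ⊤ (was +); enqueue [1]
  #11 pop 3: in=⊤ → ⊤ (no change)
  #12 pop 1: in=⊤ → ⊤ (was −); enqueue [3]
  #13 pop 3: in=⊤ → ⊤ (no change)

Fixpoint:
  val[0] = ⊤
  val[1] = ⊤
  val[2] = ⊤
  val[3] = ⊤
  val[4] = ⊤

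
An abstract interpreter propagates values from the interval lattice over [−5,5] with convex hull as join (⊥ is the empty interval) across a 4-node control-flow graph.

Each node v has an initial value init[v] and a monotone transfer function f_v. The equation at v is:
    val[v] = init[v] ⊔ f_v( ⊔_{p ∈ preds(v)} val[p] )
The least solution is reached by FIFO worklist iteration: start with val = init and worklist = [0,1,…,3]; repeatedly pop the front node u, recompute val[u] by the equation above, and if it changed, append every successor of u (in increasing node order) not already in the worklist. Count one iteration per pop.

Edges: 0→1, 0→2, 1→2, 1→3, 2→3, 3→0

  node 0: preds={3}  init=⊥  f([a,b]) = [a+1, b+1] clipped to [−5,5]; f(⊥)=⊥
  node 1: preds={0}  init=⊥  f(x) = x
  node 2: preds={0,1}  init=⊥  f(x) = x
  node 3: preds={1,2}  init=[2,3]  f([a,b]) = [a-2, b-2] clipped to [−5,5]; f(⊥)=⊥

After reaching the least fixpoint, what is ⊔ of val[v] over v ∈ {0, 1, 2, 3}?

Iteration log — 32 steps:
  step 1. node 0  ⊔preds=[2,3]  new=[3,4]  old=⊥  +wl: 
  step 2. node 1  ⊔preds=[3,4]  new=[3,4]  old=⊥  +wl: 
  step 3. node 2  ⊔preds=[3,4]  new=[3,4]  old=⊥  +wl: 
  step 4. node 3  ⊔preds=[3,4]  new=[1,3]  old=[2,3]  +wl: 0
  step 5. node 0  ⊔preds=[1,3]  new=[2,4]  old=[3,4]  +wl: 1,2
  step 6. node 1  ⊔preds=[2,4]  new=[2,4]  old=[3,4]  +wl: 3
  step 7. node 2  ⊔preds=[2,4]  new=[2,4]  old=[3,4]  +wl: 
  step 8. node 3  ⊔preds=[2,4]  new=[0,3]  old=[1,3]  +wl: 0
  step 9. node 0  ⊔preds=[0,3]  new=[1,4]  old=[2,4]  +wl: 1,2
  step 10. node 1  ⊔preds=[1,4]  new=[1,4]  old=[2,4]  +wl: 3
  step 11. node 2  ⊔preds=[1,4]  new=[1,4]  old=[2,4]  +wl: 
  step 12. node 3  ⊔preds=[1,4]  new=[-1,3]  old=[0,3]  +wl: 0
  step 13. node 0  ⊔preds=[-1,3]  new=[0,4]  old=[1,4]  +wl: 1,2
  step 14. node 1  ⊔preds=[0,4]  new=[0,4]  old=[1,4]  +wl: 3
  step 15. node 2  ⊔preds=[0,4]  new=[0,4]  old=[1,4]  +wl: 
  step 16. node 3  ⊔preds=[0,4]  new=[-2,3]  old=[-1,3]  +wl: 0
  step 17. node 0  ⊔preds=[-2,3]  new=[-1,4]  old=[0,4]  +wl: 1,2
  step 18. node 1  ⊔preds=[-1,4]  new=[-1,4]  old=[0,4]  +wl: 3
  step 19. node 2  ⊔preds=[-1,4]  new=[-1,4]  old=[0,4]  +wl: 
  step 20. node 3  ⊔preds=[-1,4]  new=[-3,3]  old=[-2,3]  +wl: 0
  step 21. node 0  ⊔preds=[-3,3]  new=[-2,4]  old=[-1,4]  +wl: 1,2
  step 22. node 1  ⊔preds=[-2,4]  new=[-2,4]  old=[-1,4]  +wl: 3
  step 23. node 2  ⊔preds=[-2,4]  new=[-2,4]  old=[-1,4]  +wl: 
  step 24. node 3  ⊔preds=[-2,4]  new=[-4,3]  old=[-3,3]  +wl: 0
  step 25. node 0  ⊔preds=[-4,3]  new=[-3,4]  old=[-2,4]  +wl: 1,2
  step 26. node 1  ⊔preds=[-3,4]  new=[-3,4]  old=[-2,4]  +wl: 3
  step 27. node 2  ⊔preds=[-3,4]  new=[-3,4]  old=[-2,4]  +wl: 
  step 28. node 3  ⊔preds=[-3,4]  new=[-5,3]  old=[-4,3]  +wl: 0
  step 29. node 0  ⊔preds=[-5,3]  new=[-4,4]  old=[-3,4]  +wl: 1,2
  step 30. node 1  ⊔preds=[-4,4]  new=[-4,4]  old=[-3,4]  +wl: 3
  step 31. node 2  ⊔preds=[-4,4]  new=[-4,4]  old=[-3,4]  +wl: 
  step 32. node 3  ⊔preds=[-4,4]  new=[-5,3]  stable

Least fixpoint reached:
  node 0: [-4,4]
  node 1: [-4,4]
  node 2: [-4,4]
  node 3: [-5,3]

[-5,4]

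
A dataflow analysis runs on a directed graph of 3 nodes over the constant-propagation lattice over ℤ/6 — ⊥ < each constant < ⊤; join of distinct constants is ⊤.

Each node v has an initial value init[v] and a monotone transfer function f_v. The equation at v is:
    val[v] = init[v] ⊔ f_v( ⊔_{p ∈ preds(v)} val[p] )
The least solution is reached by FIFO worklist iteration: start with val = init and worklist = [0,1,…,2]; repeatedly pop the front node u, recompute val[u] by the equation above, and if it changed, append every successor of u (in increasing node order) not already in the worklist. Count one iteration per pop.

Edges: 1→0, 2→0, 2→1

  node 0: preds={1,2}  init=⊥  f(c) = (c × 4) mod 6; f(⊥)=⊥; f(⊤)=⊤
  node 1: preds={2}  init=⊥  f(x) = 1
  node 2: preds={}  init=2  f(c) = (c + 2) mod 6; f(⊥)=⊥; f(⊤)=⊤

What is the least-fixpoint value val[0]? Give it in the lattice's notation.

Worklist (4 pops):
  #1 pop 0: in=2 → 2 (was ⊥); enqueue []
  #2 pop 1: in=2 → 1 (was ⊥); enqueue [0]
  #3 pop 2: in=⊥ → 2 (no change)
  #4 pop 0: in=⊤ → ⊤ (was 2); enqueue []

Fixpoint:
  val[0] = ⊤
  val[1] = 1
  val[2] = 2

⊤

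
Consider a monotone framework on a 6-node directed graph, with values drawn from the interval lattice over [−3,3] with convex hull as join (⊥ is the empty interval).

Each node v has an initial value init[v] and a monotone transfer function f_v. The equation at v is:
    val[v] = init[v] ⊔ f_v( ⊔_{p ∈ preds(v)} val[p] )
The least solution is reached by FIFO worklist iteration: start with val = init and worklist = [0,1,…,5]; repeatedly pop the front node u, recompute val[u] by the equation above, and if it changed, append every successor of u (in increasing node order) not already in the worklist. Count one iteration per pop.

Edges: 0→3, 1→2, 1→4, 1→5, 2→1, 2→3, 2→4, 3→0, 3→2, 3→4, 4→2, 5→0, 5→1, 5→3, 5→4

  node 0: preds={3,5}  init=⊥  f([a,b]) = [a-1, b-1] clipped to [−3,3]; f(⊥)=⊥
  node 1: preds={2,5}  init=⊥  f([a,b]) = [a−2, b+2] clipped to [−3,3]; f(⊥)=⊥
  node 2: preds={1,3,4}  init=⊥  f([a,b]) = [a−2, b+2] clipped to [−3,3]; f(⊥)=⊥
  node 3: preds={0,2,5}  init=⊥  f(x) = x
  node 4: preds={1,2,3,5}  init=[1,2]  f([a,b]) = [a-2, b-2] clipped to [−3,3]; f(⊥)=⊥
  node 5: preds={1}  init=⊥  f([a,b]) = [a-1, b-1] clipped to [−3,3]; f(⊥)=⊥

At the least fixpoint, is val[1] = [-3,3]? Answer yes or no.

Trace (17 dequeues):
  [1] u=0 | in ⊥ | out ⊥ | ==
  [2] u=1 | in ⊥ | out ⊥ | ==
  [3] u=2 | in [1,2] | out [-1,3] | prev ⊥ | push {1}
  [4] u=3 | in [-1,3] | out [-1,3] | prev ⊥ | push {0,2}
  [5] u=4 | in [-1,3] | out [-3,2] | prev [1,2] | push {}
  [6] u=5 | in ⊥ | out ⊥ | ==
  [7] u=1 | in [-1,3] | out [-3,3] | prev ⊥ | push {4,5}
  [8] u=0 | in [-1,3] | out [-2,2] | prev ⊥ | push {3}
  [9] u=2 | in [-3,3] | out [-3,3] | prev [-1,3] | push {1}
  [10] u=4 | in [-3,3] | out [-3,2] | ==
  [11] u=5 | in [-3,3] | out [-3,2] | prev ⊥ | push {0,4}
  [12] u=3 | in [-3,3] | out [-3,3] | prev [-1,3] | push {2}
  [13] u=1 | in [-3,3] | out [-3,3] | ==
  [14] u=0 | in [-3,3] | out [-3,2] | prev [-2,2] | push {3}
  [15] u=4 | in [-3,3] | out [-3,2] | ==
  [16] u=2 | in [-3,3] | out [-3,3] | ==
  [17] u=3 | in [-3,3] | out [-3,3] | ==

Converged values:
  [0] [-3,2]
  [1] [-3,3]
  [2] [-3,3]
  [3] [-3,3]
  [4] [-3,2]
  [5] [-3,2]

yes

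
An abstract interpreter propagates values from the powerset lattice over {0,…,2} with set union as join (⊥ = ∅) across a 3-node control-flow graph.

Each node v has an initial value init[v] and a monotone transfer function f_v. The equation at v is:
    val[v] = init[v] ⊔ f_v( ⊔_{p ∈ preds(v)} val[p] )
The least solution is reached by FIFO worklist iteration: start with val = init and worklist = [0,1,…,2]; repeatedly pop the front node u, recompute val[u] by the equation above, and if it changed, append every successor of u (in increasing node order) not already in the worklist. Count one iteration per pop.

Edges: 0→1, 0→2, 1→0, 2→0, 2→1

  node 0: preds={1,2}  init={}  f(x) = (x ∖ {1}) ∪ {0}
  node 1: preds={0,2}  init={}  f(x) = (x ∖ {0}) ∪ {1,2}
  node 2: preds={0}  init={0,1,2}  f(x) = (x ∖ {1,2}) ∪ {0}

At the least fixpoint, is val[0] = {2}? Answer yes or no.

Trace (4 dequeues):
  [1] u=0 | in {0,1,2} | out {0,2} | prev {} | push {}
  [2] u=1 | in {0,1,2} | out {1,2} | prev {} | push {0}
  [3] u=2 | in {0,2} | out {0,1,2} | ==
  [4] u=0 | in {0,1,2} | out {0,2} | ==

Converged values:
  [0] {0,2}
  [1] {1,2}
  [2] {0,1,2}

no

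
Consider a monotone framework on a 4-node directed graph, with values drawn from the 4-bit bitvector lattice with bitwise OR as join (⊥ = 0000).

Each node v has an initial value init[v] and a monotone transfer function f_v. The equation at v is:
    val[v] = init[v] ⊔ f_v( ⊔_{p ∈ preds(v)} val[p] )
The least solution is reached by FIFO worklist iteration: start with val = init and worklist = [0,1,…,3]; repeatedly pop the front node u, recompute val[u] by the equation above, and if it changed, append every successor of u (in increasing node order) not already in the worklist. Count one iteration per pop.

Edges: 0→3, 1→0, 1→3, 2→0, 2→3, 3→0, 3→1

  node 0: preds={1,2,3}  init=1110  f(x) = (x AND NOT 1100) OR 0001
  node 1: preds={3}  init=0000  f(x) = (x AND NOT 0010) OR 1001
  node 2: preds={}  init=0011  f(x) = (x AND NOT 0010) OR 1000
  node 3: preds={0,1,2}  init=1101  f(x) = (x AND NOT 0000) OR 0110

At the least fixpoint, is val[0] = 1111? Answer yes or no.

Trace (6 dequeues):
  [1] u=0 | in 1111 | out 1111 | prev 1110 | push {}
  [2] u=1 | in 1101 | out 1101 | prev 0000 | push {0}
  [3] u=2 | in 0000 | out 1011 | prev 0011 | push {}
  [4] u=3 | in 1111 | out 1111 | prev 1101 | push {1}
  [5] u=0 | in 1111 | out 1111 | ==
  [6] u=1 | in 1111 | out 1101 | ==

Converged values:
  [0] 1111
  [1] 1101
  [2] 1011
  [3] 1111

yes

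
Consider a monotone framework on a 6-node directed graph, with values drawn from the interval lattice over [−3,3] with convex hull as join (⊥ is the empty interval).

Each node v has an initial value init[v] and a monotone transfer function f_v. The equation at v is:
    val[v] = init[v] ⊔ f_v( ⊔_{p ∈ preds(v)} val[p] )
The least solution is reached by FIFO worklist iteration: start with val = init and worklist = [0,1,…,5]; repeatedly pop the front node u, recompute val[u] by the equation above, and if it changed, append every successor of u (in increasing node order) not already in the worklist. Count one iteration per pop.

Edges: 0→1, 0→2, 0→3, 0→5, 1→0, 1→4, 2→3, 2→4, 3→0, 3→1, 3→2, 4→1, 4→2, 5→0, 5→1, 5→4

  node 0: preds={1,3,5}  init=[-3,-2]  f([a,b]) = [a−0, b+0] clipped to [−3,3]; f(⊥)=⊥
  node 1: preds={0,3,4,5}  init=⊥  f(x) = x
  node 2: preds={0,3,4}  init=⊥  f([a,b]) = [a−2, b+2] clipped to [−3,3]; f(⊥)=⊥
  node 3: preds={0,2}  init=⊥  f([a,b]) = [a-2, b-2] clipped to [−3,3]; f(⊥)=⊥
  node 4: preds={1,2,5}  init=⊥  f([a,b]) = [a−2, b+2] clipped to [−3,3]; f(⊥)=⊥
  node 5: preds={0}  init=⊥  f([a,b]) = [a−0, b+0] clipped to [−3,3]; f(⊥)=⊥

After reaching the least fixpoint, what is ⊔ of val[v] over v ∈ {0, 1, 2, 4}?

Iteration log — 24 steps:
  step 1. node 0  ⊔preds=⊥  new=[-3,-2]  stable
  step 2. node 1  ⊔preds=[-3,-2]  new=[-3,-2]  old=⊥  +wl: 0
  step 3. node 2  ⊔preds=[-3,-2]  new=[-3,0]  old=⊥  +wl: 
  step 4. node 3  ⊔preds=[-3,0]  new=[-3,-2]  old=⊥  +wl: 1,2
  step 5. node 4  ⊔preds=[-3,0]  new=[-3,2]  old=⊥  +wl: 
  step 6. node 5  ⊔preds=[-3,-2]  new=[-3,-2]  old=⊥  +wl: 4
  step 7. node 0  ⊔preds=[-3,-2]  new=[-3,-2]  stable
  step 8. node 1  ⊔preds=[-3,2]  new=[-3,2]  old=[-3,-2]  +wl: 0
  step 9. node 2  ⊔preds=[-3,2]  new=[-3,3]  old=[-3,0]  +wl: 3
  step 10. node 4  ⊔preds=[-3,3]  new=[-3,3]  old=[-3,2]  +wl: 1,2
  step 11. node 0  ⊔preds=[-3,2]  new=[-3,2]  old=[-3,-2]  +wl: 5
  step 12. node 3  ⊔preds=[-3,3]  new=[-3,1]  old=[-3,-2]  +wl: 0
  step 13. node 1  ⊔preds=[-3,3]  new=[-3,3]  old=[-3,2]  +wl: 4
  step 14. node 2  ⊔preds=[-3,3]  new=[-3,3]  stable
  step 15. node 5  ⊔preds=[-3,2]  new=[-3,2]  old=[-3,-2]  +wl: 1
  step 16. node 0  ⊔preds=[-3,3]  new=[-3,3]  old=[-3,2]  +wl: 2,3,5
  step 17. node 4  ⊔preds=[-3,3]  new=[-3,3]  stable
  step 18. node 1  ⊔preds=[-3,3]  new=[-3,3]  stable
  step 19. node 2  ⊔preds=[-3,3]  new=[-3,3]  stable
  step 20. node 3  ⊔preds=[-3,3]  new=[-3,1]  stable
  step 21. node 5  ⊔preds=[-3,3]  new=[-3,3]  old=[-3,2]  +wl: 0,1,4
  step 22. node 0  ⊔preds=[-3,3]  new=[-3,3]  stable
  step 23. node 1  ⊔preds=[-3,3]  new=[-3,3]  stable
  step 24. node 4  ⊔preds=[-3,3]  new=[-3,3]  stable

Least fixpoint reached:
  node 0: [-3,3]
  node 1: [-3,3]
  node 2: [-3,3]
  node 3: [-3,1]
  node 4: [-3,3]
  node 5: [-3,3]

[-3,3]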